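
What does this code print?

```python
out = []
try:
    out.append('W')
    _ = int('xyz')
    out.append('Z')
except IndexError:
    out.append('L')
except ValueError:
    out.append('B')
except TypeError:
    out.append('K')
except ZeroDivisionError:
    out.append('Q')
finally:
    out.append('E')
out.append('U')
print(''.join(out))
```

Execution trace: 'W' (try body) → 'B' (except ValueError) → 'E' (finally) → 'U' (after the try/except). Output: WBEU

Answer: WBEU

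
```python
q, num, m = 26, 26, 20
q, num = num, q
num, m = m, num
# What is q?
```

Trace:
`q, num, m = 26, 26, 20` → q = 26; num = 26; m = 20
`q, num = num, q` → q = 26; num = 26
`num, m = m, num` → num = 20; m = 26
So q = 26

Answer: 26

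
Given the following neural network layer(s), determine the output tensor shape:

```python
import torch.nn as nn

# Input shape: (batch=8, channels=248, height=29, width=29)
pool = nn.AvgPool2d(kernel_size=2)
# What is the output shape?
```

Input: (8, 248, 29, 29) -> Output: (8, 248, 14, 14)

Answer: (8, 248, 14, 14)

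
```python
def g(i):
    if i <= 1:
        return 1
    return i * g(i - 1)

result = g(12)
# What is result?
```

g(12) = 12 * 11 * 10 * 9 * 8 * 7 * 6 * 5 * 4 * 3 * 2 * 1 = 479001600

Answer: 479001600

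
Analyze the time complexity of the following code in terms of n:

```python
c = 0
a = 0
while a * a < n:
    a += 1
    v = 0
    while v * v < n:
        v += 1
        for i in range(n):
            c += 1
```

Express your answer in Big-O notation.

Each loop level contributes: √n × √n × n. Multiplying the contributions gives O(n^2).

Answer: O(n^2)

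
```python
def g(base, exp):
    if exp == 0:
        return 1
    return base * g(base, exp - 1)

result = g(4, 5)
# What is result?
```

g(4, 5) = 4 * 4 * 4 * 4 * 4 = 1024

Answer: 1024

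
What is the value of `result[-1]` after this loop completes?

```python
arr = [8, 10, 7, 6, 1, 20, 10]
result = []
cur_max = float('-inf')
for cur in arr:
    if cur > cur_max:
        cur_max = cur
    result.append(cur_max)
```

Running max ends at 20
`result` takes the values: [] → [8] → [8, 10] → [8, 10, 10] → [8, 10, 10, 10] → [8, 10, 10, 10, 10] → [8, 10, 10, 10, 10, 20] → [8, 10, 10, 10, 10, 20, 20]
So `result[-1]` = 20

Answer: 20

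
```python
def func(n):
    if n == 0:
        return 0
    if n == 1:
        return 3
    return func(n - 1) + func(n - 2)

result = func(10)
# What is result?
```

Build up from base cases: func(0)=0, func(1)=3, func(2)=3, func(3)=6, func(4)=9, func(5)=15, func(6)=24, ..., func(10)=165

Answer: 165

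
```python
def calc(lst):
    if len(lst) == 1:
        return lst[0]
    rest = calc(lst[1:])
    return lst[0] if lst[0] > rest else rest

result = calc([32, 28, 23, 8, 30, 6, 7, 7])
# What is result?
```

Recursive max over [32, 28, 23, 8, 30, 6, 7, 7] = 32

Answer: 32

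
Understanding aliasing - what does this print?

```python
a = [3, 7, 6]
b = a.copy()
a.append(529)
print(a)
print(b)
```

Key concept: list.copy() creates independent copy.
Step by step:
`a = [3, 7, 6]` → a = [3, 7, 6]
`b = a.copy()` → b = [3, 7, 6]
`a.append(529)` → a = [3, 7, 6, 529]
`print(a)` → prints [3, 7, 6, 529]
`print(b)` → prints [3, 7, 6]

Answer:
[3, 7, 6, 529]
[3, 7, 6]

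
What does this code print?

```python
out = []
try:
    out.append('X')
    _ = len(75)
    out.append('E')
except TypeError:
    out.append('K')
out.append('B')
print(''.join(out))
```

Execution trace: 'X' (try body) → 'K' (except TypeError) → 'B' (after the try/except). Output: XKB

Answer: XKB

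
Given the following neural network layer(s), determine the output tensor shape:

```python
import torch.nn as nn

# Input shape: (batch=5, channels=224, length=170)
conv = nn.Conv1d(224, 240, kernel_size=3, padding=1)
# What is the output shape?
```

Input: (5, 224, 170) -> Output: (5, 240, 170)

Answer: (5, 240, 170)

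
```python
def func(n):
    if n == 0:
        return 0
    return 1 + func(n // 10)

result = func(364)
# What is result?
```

Count of digits of 364: 3

Answer: 3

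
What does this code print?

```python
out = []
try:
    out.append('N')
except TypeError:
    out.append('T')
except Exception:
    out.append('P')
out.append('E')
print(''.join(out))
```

Execution trace: 'N' (try body, no exception) → 'E' (after the try/except). Output: NE

Answer: NE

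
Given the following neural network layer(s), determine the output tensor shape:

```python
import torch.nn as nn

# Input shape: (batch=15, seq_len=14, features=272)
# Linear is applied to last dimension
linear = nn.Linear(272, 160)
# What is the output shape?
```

Input: (15, 14, 272) -> Output: (15, 14, 160)

Answer: (15, 14, 160)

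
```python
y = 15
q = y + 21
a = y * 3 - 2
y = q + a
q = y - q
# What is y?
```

Trace:
`y = 15` → y = 15
`q = y + 21` → q = 36
`a = y * 3 - 2` → a = 43
`y = q + a` → y = 79
`q = y - q` → q = 43
So y = 79

Answer: 79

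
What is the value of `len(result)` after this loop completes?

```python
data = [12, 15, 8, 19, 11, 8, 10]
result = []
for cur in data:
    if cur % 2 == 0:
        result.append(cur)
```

Count even numbers in [12, 15, 8, 19, 11, 8, 10]
`result` takes the values: [] → [12] → [12, 8] → [12, 8, 8] → [12, 8, 8, 10]
So `len(result)` = 4

Answer: 4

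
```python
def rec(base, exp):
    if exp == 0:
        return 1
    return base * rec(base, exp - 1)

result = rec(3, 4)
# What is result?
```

rec(3, 4) = 3 * 3 * 3 * 3 = 81

Answer: 81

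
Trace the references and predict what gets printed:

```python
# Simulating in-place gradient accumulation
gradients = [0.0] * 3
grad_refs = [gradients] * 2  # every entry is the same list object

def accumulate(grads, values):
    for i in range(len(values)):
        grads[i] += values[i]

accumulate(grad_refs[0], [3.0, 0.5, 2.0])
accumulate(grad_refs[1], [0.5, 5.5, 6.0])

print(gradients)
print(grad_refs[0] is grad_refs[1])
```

Key concept: gradient accumulation aliasing.
Step by step:
`gradients = [0.0] * 3` → gradients = [0.0, 0.0, 0.0]
`grad_refs = [gradients] * 2` → grad_refs = [[0.0, 0.0, 0.0], [0.0, 0.0, 0.0]]
`accumulate(grad_refs[0], [3.0, 0.5, 2.0])` → gradients = [3.0, 0.5, 2.0]; grad_refs = [[3.0, 0.5, 2.0], [3.0, 0.5, 2.0]]
`accumulate(grad_refs[1], [0.5, 5.5, 6.0])` → gradients = [3.5, 6.0, 8.0]; grad_refs = [[3.5, 6.0, 8.0], [3.5, 6.0, 8.0]]
`print(gradients)` → prints [3.5, 6.0, 8.0]
`print(grad_refs[0] is grad_refs[1])` → prints True

Answer:
[3.5, 6.0, 8.0]
True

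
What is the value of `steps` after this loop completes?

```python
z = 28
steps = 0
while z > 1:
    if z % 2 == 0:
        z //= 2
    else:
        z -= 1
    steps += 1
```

Steps to reduce 28 to 1
`steps` takes the values: 0 → 1 → 2 → 3 → 4 → 5 → 6

Answer: 6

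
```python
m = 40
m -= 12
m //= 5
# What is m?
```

Trace:
`m = 40` → m = 40
`m -= 12` → m = 28
`m //= 5` → m = 5
So m = 5

Answer: 5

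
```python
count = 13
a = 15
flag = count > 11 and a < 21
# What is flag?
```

Trace:
`count = 13` → count = 13
`a = 15` → a = 15
`flag = count > 11 and a < 21` → flag = True
So flag = True

Answer: True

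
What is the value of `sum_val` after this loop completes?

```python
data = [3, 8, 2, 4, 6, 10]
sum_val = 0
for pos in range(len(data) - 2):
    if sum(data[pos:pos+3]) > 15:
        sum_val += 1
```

Count windows with sum > 15
`sum_val` takes the values: 0 → 1

Answer: 1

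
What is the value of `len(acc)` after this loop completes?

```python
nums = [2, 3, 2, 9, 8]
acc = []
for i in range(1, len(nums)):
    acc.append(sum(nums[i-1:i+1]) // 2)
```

Number of 2-element averages
`acc` takes the values: [] → [2] → [2, 2] → [2, 2, 5] → [2, 2, 5, 8]
So `len(acc)` = 4

Answer: 4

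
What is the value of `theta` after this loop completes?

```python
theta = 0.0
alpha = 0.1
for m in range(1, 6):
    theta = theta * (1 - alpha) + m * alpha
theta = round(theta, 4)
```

Moving average with lr=0.1
`theta` takes the values: 0.0 → 0.1 → 0.29 → 0.561 → 0.9049 → 1.31441 → 1.3144

Answer: 1.3144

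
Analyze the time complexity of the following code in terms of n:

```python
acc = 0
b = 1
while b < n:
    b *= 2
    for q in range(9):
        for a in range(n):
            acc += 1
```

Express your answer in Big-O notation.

Each loop level contributes: log n × 1 × n. Multiplying the contributions gives O(n log n).

Answer: O(n log n)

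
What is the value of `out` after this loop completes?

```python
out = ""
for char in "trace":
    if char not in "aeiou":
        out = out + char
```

Remove vowels from 'trace'
`out` takes the values: "" → "t" → "tr" → "trc"

Answer: "trc"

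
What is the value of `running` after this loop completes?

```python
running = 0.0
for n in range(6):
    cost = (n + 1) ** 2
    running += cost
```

Sum of squared losses 1² + 2² + ... + 6²
`running` takes the values: 0.0 → 1.0 → 5.0 → 14.0 → 30.0 → 55.0 → 91.0

Answer: 91.0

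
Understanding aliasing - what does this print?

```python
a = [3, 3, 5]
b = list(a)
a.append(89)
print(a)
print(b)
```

Key concept: list() constructor creates copy.
Step by step:
`a = [3, 3, 5]` → a = [3, 3, 5]
`b = list(a)` → b = [3, 3, 5]
`a.append(89)` → a = [3, 3, 5, 89]
`print(a)` → prints [3, 3, 5, 89]
`print(b)` → prints [3, 3, 5]

Answer:
[3, 3, 5, 89]
[3, 3, 5]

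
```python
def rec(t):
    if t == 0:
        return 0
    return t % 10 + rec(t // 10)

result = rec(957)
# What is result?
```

Sum of digits of 957: 7 + 5 + 9 = 21

Answer: 21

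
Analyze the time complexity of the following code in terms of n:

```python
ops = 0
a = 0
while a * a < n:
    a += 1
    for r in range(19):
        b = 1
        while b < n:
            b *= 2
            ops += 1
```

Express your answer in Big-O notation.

Each loop level contributes: √n × 1 × log n. Multiplying the contributions gives O(√n log n).

Answer: O(√n log n)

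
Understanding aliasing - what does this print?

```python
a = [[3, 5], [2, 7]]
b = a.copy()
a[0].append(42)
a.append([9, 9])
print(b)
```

Key concept: shallow copy with nested lists.
Step by step:
`a = [[3, 5], [2, 7]]` → a = [[3, 5], [2, 7]]
`b = a.copy()` → b = [[3, 5], [2, 7]]
`a[0].append(42)` → a = [[3, 5, 42], [2, 7]]; b = [[3, 5, 42], [2, 7]]
`a.append([9, 9])` → a = [[3, 5, 42], [2, 7], [9, 9]]
`print(b)` → prints [[3, 5, 42], [2, 7]]

Answer: [[3, 5, 42], [2, 7]]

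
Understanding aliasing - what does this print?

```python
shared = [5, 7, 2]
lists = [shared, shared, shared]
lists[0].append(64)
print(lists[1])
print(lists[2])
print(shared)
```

Key concept: list of same reference.
Step by step:
`shared = [5, 7, 2]` → shared = [5, 7, 2]
`lists = [shared, shared, shared]` → lists = [[5, 7, 2], [5, 7, 2], [5, 7, 2]]
`lists[0].append(64)` → shared = [5, 7, 2, 64]; lists = [[5, 7, 2, 64], [5, 7, 2, 64], [5, 7, 2, 64]]
`print(lists[1])` → prints [5, 7, 2, 64]
`print(lists[2])` → prints [5, 7, 2, 64]
`print(shared)` → prints [5, 7, 2, 64]

Answer:
[5, 7, 2, 64]
[5, 7, 2, 64]
[5, 7, 2, 64]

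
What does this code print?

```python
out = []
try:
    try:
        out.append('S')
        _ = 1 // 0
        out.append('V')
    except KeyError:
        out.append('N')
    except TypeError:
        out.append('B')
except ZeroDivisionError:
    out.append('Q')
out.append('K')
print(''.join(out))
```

Execution trace: 'S' (try body) → 'Q' (outer except ZeroDivisionError) → 'K' (after the try/except). Output: SQK

Answer: SQK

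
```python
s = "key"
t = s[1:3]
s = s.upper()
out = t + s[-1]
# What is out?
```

Trace:
`s = "key"` → s = 'key'
`t = s[1:3]` → t = 'ey'
`s = s.upper()` → s = 'KEY'
`out = t + s[-1]` → out = 'eyY'
So out = 'eyY'

Answer: 'eyY'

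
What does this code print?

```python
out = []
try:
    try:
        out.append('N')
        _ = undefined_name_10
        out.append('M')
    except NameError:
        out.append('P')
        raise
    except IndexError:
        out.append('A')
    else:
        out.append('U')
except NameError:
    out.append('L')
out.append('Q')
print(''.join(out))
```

Execution trace: 'N' (inner try body) → 'P' (inner except NameError) → 'L' (outer except NameError) → 'Q' (after the try/except). Output: NPLQ

Answer: NPLQ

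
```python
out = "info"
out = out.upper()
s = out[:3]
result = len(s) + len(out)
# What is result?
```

Trace:
`out = "info"` → out = 'info'
`out = out.upper()` → out = 'INFO'
`s = out[:3]` → s = 'INF'
`result = len(s) + len(out)` → result = 7
So result = 7

Answer: 7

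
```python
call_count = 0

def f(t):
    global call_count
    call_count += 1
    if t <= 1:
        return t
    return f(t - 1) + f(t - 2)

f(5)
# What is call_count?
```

Calls(t) = 1 + Calls(t-1) + Calls(t-2); Calls(0)=Calls(1)=1. For t=5 this gives 15.

Answer: 15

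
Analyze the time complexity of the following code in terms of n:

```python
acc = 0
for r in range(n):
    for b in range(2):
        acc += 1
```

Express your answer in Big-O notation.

Each loop level contributes: n × 1. Multiplying the contributions gives O(n).

Answer: O(n)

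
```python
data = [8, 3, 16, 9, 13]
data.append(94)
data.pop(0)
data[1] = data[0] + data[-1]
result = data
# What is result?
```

Trace:
`data = [8, 3, 16, 9, 13]` → data = [8, 3, 16, 9, 13]
`data.append(94)` → data = [8, 3, 16, 9, 13, 94]
`data.pop(0)` → data = [3, 16, 9, 13, 94]
`data[1] = data[0] + data[-1]` → data = [3, 97, 9, 13, 94]
`result = data` → result = [3, 97, 9, 13, 94]
So result = [3, 97, 9, 13, 94]

Answer: [3, 97, 9, 13, 94]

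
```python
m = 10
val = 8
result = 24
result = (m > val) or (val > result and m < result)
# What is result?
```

Trace:
`m = 10` → m = 10
`val = 8` → val = 8
`result = 24` → result = 24
`result = (m > val) or (val > result and m < result)` → result = True
So result = True

Answer: True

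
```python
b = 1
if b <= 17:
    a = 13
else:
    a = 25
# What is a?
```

Trace:
`b = 1` → b = 1
`if b <= 17: ...` → b <= 17 is True → a = 13
So a = 13

Answer: 13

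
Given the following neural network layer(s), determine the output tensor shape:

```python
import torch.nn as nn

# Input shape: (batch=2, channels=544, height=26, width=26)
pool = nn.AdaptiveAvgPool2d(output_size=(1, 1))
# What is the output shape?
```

Input: (2, 544, 26, 26) -> Output: (2, 544, 1, 1)

Answer: (2, 544, 1, 1)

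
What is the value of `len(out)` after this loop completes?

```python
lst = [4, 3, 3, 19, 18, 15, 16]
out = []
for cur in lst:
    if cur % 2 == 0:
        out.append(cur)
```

Count even numbers in [4, 3, 3, 19, 18, 15, 16]
`out` takes the values: [] → [4] → [4, 18] → [4, 18, 16]
So `len(out)` = 3

Answer: 3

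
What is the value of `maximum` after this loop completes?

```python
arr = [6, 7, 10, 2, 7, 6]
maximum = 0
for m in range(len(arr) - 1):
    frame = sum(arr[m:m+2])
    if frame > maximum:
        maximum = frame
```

Max sum of 2-element window in [6, 7, 10, 2, 7, 6]
`maximum` takes the values: 0 → 13 → 17

Answer: 17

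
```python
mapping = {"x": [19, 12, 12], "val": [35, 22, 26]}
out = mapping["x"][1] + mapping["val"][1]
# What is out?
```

Trace:
`mapping = {"x": [19, 12, 12], "val": [35, 22, 26]}` → mapping = {'x': [19, 12, 12], 'val': [35, 22, 26]}
`out = mapping["x"][1] + mapping["val"][1]` → out = 34
So out = 34

Answer: 34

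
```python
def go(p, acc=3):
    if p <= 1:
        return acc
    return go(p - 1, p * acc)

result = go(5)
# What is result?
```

Accumulator trace (n, acc): (5, 3) -> (4, 15) -> (3, 60) -> (2, 180) -> (1, 360) -> return 360

Answer: 360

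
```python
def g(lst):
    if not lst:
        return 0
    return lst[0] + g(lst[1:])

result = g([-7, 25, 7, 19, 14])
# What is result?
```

(-7) + 25 + 7 + 19 + 14 + 0 = 58

Answer: 58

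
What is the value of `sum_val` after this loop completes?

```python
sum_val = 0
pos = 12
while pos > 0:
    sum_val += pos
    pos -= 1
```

Sum 12 down to 1
`sum_val` takes the values: 0 → 12 → 23 → 33 → 42 → 50 → 57 → 63 → 68 → 72 → 75 → 77 → 78

Answer: 78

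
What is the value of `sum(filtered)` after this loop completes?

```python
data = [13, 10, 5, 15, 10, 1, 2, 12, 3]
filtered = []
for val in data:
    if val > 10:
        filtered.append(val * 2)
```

Sum of doubled values > 10
`filtered` takes the values: [] → [26] → [26, 30] → [26, 30, 24]
So `sum(filtered)` = 80

Answer: 80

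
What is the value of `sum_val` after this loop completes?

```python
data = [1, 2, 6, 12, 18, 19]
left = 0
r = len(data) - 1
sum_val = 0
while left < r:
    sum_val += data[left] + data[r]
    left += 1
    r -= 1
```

Sum of pairs from ends
`sum_val` takes the values: 0 → 20 → 40 → 58

Answer: 58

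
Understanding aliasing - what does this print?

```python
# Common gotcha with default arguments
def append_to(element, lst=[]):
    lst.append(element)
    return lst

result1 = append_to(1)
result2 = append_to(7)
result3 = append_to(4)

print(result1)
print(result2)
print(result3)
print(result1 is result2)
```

Key concept: mutable default argument gotcha.
Step by step:
`result1 = append_to(1)` → result1 = [1]
`result2 = append_to(7)` → result1 = [1, 7] (same object as result2); result2 = [1, 7] (same object as result1)
`result3 = append_to(4)` → result1 = [1, 7, 4] (same object as result2, result3); result2 = [1, 7, 4] (same object as result1, result3); result3 = [1, 7, 4] (same object as result1, result2)
`print(result1)` → prints [1, 7, 4]
`print(result2)` → prints [1, 7, 4]
`print(result3)` → prints [1, 7, 4]
`print(result1 is result2)` → prints True

Answer:
[1, 7, 4]
[1, 7, 4]
[1, 7, 4]
True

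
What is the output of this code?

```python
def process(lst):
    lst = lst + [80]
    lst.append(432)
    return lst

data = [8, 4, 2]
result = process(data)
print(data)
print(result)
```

Key concept: rebinding parameter vs mutation.
Step by step:
`data = [8, 4, 2]` → data = [8, 4, 2]
`result = process(data)` → result = [8, 4, 2, 80, 432]
`print(data)` → prints [8, 4, 2]
`print(result)` → prints [8, 4, 2, 80, 432]

Answer:
[8, 4, 2]
[8, 4, 2, 80, 432]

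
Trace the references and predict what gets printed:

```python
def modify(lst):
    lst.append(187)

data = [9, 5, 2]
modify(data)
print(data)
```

Key concept: function modifies passed list.
Step by step:
`data = [9, 5, 2]` → data = [9, 5, 2]
`modify(data)` → data = [9, 5, 2, 187]
`print(data)` → prints [9, 5, 2, 187]

Answer: [9, 5, 2, 187]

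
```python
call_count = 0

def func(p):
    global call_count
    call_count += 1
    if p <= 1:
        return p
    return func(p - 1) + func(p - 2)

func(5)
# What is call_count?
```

Calls(p) = 1 + Calls(p-1) + Calls(p-2); Calls(0)=Calls(1)=1. For p=5 this gives 15.

Answer: 15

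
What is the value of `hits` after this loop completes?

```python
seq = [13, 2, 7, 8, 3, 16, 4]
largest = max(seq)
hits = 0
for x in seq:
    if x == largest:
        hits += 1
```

Count of max value 16 in [13, 2, 7, 8, 3, 16, 4]
`hits` takes the values: 0 → 1

Answer: 1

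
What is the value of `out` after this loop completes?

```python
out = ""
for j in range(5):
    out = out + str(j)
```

Concatenate digits 0 to 4
`out` takes the values: "" → "0" → "01" → "012" → "0123" → "01234"

Answer: "01234"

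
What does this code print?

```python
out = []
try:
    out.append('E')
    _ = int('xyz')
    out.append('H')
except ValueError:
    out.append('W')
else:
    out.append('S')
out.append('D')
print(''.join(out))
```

Execution trace: 'E' (try body) → 'W' (except ValueError) → 'D' (after the try/except). Output: EWD

Answer: EWD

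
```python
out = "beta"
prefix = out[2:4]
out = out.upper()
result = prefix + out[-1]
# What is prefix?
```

Trace:
`out = "beta"` → out = 'beta'
`prefix = out[2:4]` → prefix = 'ta'
`out = out.upper()` → out = 'BETA'
`result = prefix + out[-1]` → result = 'taA'
So prefix = 'ta'

Answer: 'ta'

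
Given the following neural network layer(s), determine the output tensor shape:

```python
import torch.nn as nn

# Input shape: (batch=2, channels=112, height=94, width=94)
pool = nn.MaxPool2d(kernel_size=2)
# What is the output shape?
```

Input: (2, 112, 94, 94) -> Output: (2, 112, 47, 47)

Answer: (2, 112, 47, 47)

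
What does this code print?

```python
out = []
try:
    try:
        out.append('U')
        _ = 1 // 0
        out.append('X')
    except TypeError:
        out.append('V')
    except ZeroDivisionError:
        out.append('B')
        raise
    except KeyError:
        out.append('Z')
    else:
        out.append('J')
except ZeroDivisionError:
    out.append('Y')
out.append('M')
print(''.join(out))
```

Execution trace: 'U' (try body) → 'B' (except ZeroDivisionError) → 'Y' (outer except ZeroDivisionError) → 'M' (after the try/except). Output: UBYM

Answer: UBYM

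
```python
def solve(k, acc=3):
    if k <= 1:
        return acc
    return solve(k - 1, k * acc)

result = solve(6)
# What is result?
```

Accumulator trace (n, acc): (6, 3) -> (5, 18) -> (4, 90) -> (3, 360) -> (2, 1080) -> (1, 2160) -> return 2160

Answer: 2160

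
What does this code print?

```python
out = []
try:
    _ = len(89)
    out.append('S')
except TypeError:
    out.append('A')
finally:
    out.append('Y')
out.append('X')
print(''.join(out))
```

Execution trace: 'A' (except TypeError) → 'Y' (finally) → 'X' (after the try/except). Output: AYX

Answer: AYX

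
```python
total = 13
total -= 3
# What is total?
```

Trace:
`total = 13` → total = 13
`total -= 3` → total = 10
So total = 10

Answer: 10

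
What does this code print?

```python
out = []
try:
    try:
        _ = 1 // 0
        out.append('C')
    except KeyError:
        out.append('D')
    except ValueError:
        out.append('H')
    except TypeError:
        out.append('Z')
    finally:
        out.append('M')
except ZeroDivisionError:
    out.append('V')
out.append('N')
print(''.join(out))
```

Execution trace: 'M' (finally) → 'V' (outer except ZeroDivisionError) → 'N' (after the try/except). Output: MVN

Answer: MVN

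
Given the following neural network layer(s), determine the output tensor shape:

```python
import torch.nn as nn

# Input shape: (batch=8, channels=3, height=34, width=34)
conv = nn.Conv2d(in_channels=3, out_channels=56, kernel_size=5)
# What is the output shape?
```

Input: (8, 3, 34, 34) -> Output: (8, 56, 30, 30)

Answer: (8, 56, 30, 30)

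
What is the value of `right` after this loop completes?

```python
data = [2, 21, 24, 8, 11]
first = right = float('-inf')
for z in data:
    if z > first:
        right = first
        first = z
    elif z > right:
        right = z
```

Second largest (with repeats) in [2, 21, 24, 8, 11]
`right` takes the values: -inf → 2 → 21

Answer: 21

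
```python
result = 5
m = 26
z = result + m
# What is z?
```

Trace:
`result = 5` → result = 5
`m = 26` → m = 26
`z = result + m` → z = 31
So z = 31

Answer: 31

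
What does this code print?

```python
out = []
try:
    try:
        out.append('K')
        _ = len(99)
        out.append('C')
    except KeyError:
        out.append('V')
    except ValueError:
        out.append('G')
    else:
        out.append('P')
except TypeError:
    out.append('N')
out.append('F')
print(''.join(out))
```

Execution trace: 'K' (try body) → 'N' (outer except TypeError) → 'F' (after the try/except). Output: KNF

Answer: KNF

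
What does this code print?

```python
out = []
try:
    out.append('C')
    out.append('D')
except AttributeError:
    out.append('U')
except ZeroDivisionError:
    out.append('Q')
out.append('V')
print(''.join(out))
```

Execution trace: 'C' (try body) → 'D' (try body, no exception) → 'V' (after the try/except). Output: CDV

Answer: CDV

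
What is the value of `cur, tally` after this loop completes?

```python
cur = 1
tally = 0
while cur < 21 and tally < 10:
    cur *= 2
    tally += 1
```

Double until >= 21 or 10 iterations
`cur, tally` takes the values: (1, 0) → (2, 0) → (2, 1) → (4, 1) → (4, 2) → (8, 2) → (8, 3) → (16, 3) → (16, 4) → (32, 4) → (32, 5)

Answer: 32, 5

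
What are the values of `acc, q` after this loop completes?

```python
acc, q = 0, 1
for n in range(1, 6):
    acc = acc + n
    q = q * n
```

Sum and factorial of 1 to 5
`acc, q` takes the values: (0, 1) → (1, 1) → (3, 1) → (3, 2) → (6, 2) → (6, 6) → (10, 6) → (10, 24) → (15, 24) → (15, 120)

Answer: 15, 120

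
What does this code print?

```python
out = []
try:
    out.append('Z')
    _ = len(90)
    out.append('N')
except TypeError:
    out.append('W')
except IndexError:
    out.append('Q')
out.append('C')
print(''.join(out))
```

Execution trace: 'Z' (try body) → 'W' (except TypeError) → 'C' (after the try/except). Output: ZWC

Answer: ZWC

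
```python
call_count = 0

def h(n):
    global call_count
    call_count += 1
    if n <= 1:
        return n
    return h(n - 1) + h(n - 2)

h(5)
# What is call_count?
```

Calls(n) = 1 + Calls(n-1) + Calls(n-2); Calls(0)=Calls(1)=1. For n=5 this gives 15.

Answer: 15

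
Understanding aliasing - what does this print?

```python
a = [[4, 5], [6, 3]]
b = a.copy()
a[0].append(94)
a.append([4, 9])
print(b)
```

Key concept: shallow copy with nested lists.
Step by step:
`a = [[4, 5], [6, 3]]` → a = [[4, 5], [6, 3]]
`b = a.copy()` → b = [[4, 5], [6, 3]]
`a[0].append(94)` → a = [[4, 5, 94], [6, 3]]; b = [[4, 5, 94], [6, 3]]
`a.append([4, 9])` → a = [[4, 5, 94], [6, 3], [4, 9]]
`print(b)` → prints [[4, 5, 94], [6, 3]]

Answer: [[4, 5, 94], [6, 3]]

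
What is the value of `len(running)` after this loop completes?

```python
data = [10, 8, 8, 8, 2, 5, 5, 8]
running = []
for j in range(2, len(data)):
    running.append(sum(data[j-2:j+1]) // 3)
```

Number of 3-element averages
`running` takes the values: [] → [8] → [8, 8] → [8, 8, 6] → [8, 8, 6, 5] → [8, 8, 6, 5, 4] → [8, 8, 6, 5, 4, 6]
So `len(running)` = 6

Answer: 6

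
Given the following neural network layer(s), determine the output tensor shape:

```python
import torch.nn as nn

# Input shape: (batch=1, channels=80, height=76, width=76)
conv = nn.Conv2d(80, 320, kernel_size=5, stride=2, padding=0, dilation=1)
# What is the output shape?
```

Input: (1, 80, 76, 76) -> Output: (1, 320, 36, 36)

Answer: (1, 320, 36, 36)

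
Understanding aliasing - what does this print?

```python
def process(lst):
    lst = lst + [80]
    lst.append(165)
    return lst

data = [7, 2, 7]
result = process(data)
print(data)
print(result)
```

Key concept: rebinding parameter vs mutation.
Step by step:
`data = [7, 2, 7]` → data = [7, 2, 7]
`result = process(data)` → result = [7, 2, 7, 80, 165]
`print(data)` → prints [7, 2, 7]
`print(result)` → prints [7, 2, 7, 80, 165]

Answer:
[7, 2, 7]
[7, 2, 7, 80, 165]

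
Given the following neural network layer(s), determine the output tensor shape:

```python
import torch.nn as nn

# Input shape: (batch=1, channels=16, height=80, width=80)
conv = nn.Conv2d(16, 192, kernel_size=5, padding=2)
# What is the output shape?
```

Input: (1, 16, 80, 80) -> Output: (1, 192, 80, 80)

Answer: (1, 192, 80, 80)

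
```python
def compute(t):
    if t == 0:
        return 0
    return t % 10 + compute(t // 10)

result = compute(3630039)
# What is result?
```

Sum of digits of 3630039: 9 + 3 + 0 + 0 + 3 + 6 + 3 = 24

Answer: 24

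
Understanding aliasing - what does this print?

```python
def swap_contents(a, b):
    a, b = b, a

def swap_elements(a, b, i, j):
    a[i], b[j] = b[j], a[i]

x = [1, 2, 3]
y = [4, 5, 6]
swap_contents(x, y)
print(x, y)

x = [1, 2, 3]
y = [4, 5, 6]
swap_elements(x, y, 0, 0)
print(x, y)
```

Key concept: parameter rebinding vs mutation.
Step by step:
`x = [1, 2, 3]` → x = [1, 2, 3]
`y = [4, 5, 6]` → y = [4, 5, 6]
`swap_contents(x, y)` → no visible change to tracked variables
`print(x, y)` → prints [1, 2, 3] [4, 5, 6]
`x = [1, 2, 3]` → x = [1, 2, 3]
`y = [4, 5, 6]` → y = [4, 5, 6]
`swap_elements(x, y, 0, 0)` → x = [4, 2, 3]; y = [1, 5, 6]
`print(x, y)` → prints [4, 2, 3] [1, 5, 6]

Answer:
[1, 2, 3] [4, 5, 6]
[4, 2, 3] [1, 5, 6]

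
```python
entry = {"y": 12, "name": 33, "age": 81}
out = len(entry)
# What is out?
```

Trace:
`entry = {"y": 12, "name": 33, "age": 81}` → entry = {'y': 12, 'name': 33, 'age': 81}
`out = len(entry)` → out = 3
So out = 3

Answer: 3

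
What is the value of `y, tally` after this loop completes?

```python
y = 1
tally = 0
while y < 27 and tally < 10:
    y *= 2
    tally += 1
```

Double until >= 27 or 10 iterations
`y, tally` takes the values: (1, 0) → (2, 0) → (2, 1) → (4, 1) → (4, 2) → (8, 2) → (8, 3) → (16, 3) → (16, 4) → (32, 4) → (32, 5)

Answer: 32, 5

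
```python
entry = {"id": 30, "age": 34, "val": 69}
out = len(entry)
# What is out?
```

Trace:
`entry = {"id": 30, "age": 34, "val": 69}` → entry = {'id': 30, 'age': 34, 'val': 69}
`out = len(entry)` → out = 3
So out = 3

Answer: 3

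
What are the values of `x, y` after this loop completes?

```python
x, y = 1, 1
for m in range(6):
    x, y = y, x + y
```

Fibonacci: after 6 iterations
`x, y` takes the values: (1, 1) → (1, 2) → (2, 3) → (3, 5) → (5, 8) → (8, 13) → (13, 21)

Answer: 13, 21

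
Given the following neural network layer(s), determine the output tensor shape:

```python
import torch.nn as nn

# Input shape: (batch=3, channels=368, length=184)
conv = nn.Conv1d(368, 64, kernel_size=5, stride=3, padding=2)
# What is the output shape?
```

Input: (3, 368, 184) -> Output: (3, 64, 62)

Answer: (3, 64, 62)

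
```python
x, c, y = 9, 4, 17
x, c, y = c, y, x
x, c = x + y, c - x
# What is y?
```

Trace:
`x, c, y = 9, 4, 17` → x = 9; c = 4; y = 17
`x, c, y = c, y, x` → x = 4; c = 17; y = 9
`x, c = x + y, c - x` → x = 13; c = 13
So y = 9

Answer: 9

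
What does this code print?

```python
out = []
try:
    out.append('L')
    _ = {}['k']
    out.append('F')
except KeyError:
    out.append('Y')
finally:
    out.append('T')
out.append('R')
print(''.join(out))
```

Execution trace: 'L' (try body) → 'Y' (except KeyError) → 'T' (finally) → 'R' (after the try/except). Output: LYTR

Answer: LYTR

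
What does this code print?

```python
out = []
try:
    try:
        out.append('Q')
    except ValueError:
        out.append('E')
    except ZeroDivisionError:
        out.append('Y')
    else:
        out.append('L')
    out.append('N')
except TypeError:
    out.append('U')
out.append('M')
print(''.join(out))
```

Execution trace: 'Q' (inner try body, no exception) → 'L' (inner else) → 'N' (try body, no exception) → 'M' (after the try/except). Output: QLNM

Answer: QLNM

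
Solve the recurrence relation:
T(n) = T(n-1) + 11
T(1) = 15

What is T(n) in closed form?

Unrolling: T(n) = T(1) + 11·(n-1) = 15 + 11(n-1) = 11n + 4.

Answer: T(n) = 11n + 4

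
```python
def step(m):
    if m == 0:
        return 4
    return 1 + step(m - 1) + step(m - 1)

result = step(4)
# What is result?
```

step(m) = 1 + 2·step(m-1), step(0)=4. Closed form: (4+1)·2^4 - 1 = 79.

Answer: 79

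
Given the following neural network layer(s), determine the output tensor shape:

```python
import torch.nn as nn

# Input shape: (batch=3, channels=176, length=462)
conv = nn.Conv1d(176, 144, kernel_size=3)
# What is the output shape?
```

Input: (3, 176, 462) -> Output: (3, 144, 460)

Answer: (3, 144, 460)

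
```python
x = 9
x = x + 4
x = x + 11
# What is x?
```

Trace:
`x = 9` → x = 9
`x = x + 4` → x = 13
`x = x + 11` → x = 24
So x = 24

Answer: 24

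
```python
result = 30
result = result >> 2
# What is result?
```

Trace:
`result = 30` → result = 30
`result = result >> 2` → result = 7
So result = 7

Answer: 7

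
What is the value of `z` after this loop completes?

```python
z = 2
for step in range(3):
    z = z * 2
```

Multiply by 2, 3 times: 2 * 2^3 = 16
`z` takes the values: 2 → 4 → 8 → 16

Answer: 16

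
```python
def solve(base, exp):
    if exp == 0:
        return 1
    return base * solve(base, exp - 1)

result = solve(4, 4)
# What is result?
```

solve(4, 4) = 4 * 4 * 4 * 4 = 256

Answer: 256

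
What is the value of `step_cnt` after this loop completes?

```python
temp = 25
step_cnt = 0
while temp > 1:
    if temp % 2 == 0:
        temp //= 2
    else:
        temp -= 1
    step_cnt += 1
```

Steps to reduce 25 to 1
`step_cnt` takes the values: 0 → 1 → 2 → 3 → 4 → 5 → 6

Answer: 6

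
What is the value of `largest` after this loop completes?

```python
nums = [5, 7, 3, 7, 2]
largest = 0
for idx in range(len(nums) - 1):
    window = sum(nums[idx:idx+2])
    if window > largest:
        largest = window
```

Max sum of 2-element window in [5, 7, 3, 7, 2]
`largest` takes the values: 0 → 12

Answer: 12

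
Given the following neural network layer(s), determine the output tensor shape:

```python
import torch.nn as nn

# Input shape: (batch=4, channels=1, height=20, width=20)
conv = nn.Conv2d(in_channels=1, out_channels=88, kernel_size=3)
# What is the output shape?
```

Input: (4, 1, 20, 20) -> Output: (4, 88, 18, 18)

Answer: (4, 88, 18, 18)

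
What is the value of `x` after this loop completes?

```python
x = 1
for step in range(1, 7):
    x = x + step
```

Start at 1, add 1 through 6
`x` takes the values: 1 → 2 → 4 → 7 → 11 → 16 → 22

Answer: 22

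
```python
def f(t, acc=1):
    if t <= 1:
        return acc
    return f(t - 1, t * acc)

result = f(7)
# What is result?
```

Accumulator trace (n, acc): (7, 1) -> (6, 7) -> (5, 42) -> (4, 210) -> (3, 840) -> (2, 2520) -> (1, 5040) -> return 5040

Answer: 5040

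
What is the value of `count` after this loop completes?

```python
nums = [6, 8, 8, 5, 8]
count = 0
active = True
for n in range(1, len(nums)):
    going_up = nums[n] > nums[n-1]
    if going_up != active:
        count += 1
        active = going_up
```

Count direction changes in [6, 8, 8, 5, 8]
`count` takes the values: 0 → 1 → 2

Answer: 2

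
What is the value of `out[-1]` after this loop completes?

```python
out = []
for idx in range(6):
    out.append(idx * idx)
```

Last element of squares 0 to 5
`out` takes the values: [] → [0] → [0, 1] → [0, 1, 4] → [0, 1, 4, 9] → [0, 1, 4, 9, 16] → [0, 1, 4, 9, 16, 25]
So `out[-1]` = 25

Answer: 25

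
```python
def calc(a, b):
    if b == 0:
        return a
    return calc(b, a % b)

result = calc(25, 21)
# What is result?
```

calc(25, 21) -> calc(21, 4) -> calc(4, 1) -> calc(1, 0) -> 1

Answer: 1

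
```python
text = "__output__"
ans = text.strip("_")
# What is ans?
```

Trace:
`text = "__output__"` → text = '__output__'
`ans = text.strip("_")` → ans = 'output'
So ans = 'output'

Answer: 'output'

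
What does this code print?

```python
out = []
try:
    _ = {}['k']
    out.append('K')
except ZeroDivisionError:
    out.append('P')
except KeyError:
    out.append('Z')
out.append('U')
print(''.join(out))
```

Execution trace: 'Z' (except KeyError) → 'U' (after the try/except). Output: ZU

Answer: ZU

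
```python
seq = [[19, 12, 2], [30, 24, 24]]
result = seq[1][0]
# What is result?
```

Trace:
`seq = [[19, 12, 2], [30, 24, 24]]` → seq = [[19, 12, 2], [30, 24, 24]]
`result = seq[1][0]` → result = 30
So result = 30

Answer: 30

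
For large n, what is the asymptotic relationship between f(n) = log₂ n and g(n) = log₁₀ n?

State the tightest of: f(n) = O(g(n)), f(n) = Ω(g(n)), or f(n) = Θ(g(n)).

log₂ n vs log₁₀ n: f(n) = Θ(g(n)) — they are asymptotically equivalent (log bases differ by a constant factor).

Answer: f(n) = Θ(g(n)) — they are asymptotically equivalent (log bases differ by a constant factor).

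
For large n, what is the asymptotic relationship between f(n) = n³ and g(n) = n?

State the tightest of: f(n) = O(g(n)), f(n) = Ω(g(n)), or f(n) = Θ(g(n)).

n³ vs n: f(n) = Ω(g(n)) but not O(g(n)) — n³ grows strictly faster than n.

Answer: f(n) = Ω(g(n)) but not O(g(n)) — n³ grows strictly faster than n.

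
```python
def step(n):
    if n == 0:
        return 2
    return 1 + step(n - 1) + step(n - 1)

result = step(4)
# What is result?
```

step(n) = 1 + 2·step(n-1), step(0)=2. Closed form: (2+1)·2^4 - 1 = 47.

Answer: 47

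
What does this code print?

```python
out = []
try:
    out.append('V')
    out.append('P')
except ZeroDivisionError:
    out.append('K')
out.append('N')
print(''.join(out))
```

Execution trace: 'V' (try body) → 'P' (try body, no exception) → 'N' (after the try/except). Output: VPN

Answer: VPN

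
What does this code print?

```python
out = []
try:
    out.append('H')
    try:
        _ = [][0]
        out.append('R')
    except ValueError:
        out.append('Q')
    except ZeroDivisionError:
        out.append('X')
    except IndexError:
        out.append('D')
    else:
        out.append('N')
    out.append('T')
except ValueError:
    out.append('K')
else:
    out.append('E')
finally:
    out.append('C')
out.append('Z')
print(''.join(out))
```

Execution trace: 'H' (try body) → 'D' (inner except IndexError) → 'T' (try body, no exception) → 'E' (else) → 'C' (finally) → 'Z' (after the try/except). Output: HDTECZ

Answer: HDTECZ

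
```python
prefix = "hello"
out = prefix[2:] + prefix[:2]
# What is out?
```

Trace:
`prefix = "hello"` → prefix = 'hello'
`out = prefix[2:] + prefix[:2]` → out = 'llohe'
So out = 'llohe'

Answer: 'llohe'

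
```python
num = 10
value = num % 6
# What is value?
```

Trace:
`num = 10` → num = 10
`value = num % 6` → value = 4
So value = 4

Answer: 4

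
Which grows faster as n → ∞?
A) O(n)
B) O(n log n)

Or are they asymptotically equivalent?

O(n) vs O(n log n): Higher order terms dominate.

Answer: B) O(n log n) grows faster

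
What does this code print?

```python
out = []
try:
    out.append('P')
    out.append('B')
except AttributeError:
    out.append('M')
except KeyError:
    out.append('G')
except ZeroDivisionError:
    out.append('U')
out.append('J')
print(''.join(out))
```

Execution trace: 'P' (try body) → 'B' (try body, no exception) → 'J' (after the try/except). Output: PBJ

Answer: PBJ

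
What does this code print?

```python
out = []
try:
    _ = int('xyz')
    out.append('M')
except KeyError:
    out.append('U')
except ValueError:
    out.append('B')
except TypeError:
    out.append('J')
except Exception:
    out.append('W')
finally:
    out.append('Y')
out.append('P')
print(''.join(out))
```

Execution trace: 'B' (except ValueError) → 'Y' (finally) → 'P' (after the try/except). Output: BYP

Answer: BYP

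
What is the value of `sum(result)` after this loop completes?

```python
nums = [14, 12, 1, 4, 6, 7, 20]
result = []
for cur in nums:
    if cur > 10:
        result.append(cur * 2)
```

Sum of doubled values > 10
`result` takes the values: [] → [28] → [28, 24] → [28, 24, 40]
So `sum(result)` = 92

Answer: 92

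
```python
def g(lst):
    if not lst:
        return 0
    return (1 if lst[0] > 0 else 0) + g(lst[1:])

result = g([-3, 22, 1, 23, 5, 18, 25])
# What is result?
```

Count of positive elements in [-3, 22, 1, 23, 5, 18, 25] = 6

Answer: 6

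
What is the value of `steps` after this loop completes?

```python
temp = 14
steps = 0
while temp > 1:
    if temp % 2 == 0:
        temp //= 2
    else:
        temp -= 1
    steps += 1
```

Steps to reduce 14 to 1
`steps` takes the values: 0 → 1 → 2 → 3 → 4 → 5

Answer: 5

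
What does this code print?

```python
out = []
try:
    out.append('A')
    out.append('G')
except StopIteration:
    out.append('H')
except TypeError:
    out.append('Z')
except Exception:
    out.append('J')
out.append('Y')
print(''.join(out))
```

Execution trace: 'A' (try body) → 'G' (try body, no exception) → 'Y' (after the try/except). Output: AGY

Answer: AGY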